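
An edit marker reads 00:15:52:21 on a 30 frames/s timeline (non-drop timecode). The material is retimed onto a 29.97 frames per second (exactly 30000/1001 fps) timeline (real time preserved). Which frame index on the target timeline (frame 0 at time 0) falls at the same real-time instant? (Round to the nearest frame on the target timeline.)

frame 28552

Source frame index: (0×3600 + 15×60 + 52) × 30 + 21 = 28581.
Real time: 28581 / (30) = 9527/10 s.
Target frame: (9527/10) × (30000/1001) = 4083000/143 ≈ 28552.448 → 28552.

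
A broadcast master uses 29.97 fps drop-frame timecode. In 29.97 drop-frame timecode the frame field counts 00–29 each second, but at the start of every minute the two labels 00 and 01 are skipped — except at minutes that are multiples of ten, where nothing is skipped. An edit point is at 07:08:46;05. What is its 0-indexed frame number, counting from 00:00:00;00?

Complete 10-minute blocks: 42, each 17982 frames → 755244.
Remaining 8 whole minutes in the current block: 1800 + 7 × 1798 = 14386 frames.
Within the current minute: 46 × 30 + 5 − 2 = 1383 (labels ;00/;01 skipped at this minute). Total = 755244 + 14386 + 1383 = 771013.

771013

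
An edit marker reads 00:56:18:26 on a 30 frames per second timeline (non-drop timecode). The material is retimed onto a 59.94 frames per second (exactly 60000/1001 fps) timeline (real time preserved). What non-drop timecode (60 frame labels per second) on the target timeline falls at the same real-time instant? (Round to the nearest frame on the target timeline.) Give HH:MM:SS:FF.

00:56:15:29

Source frame index: (0×3600 + 56×60 + 18) × 30 + 26 = 101366.
Real time: 101366 / (30) = 50683/15 s.
Target frame: (50683/15) × (60000/1001) = 202732000/1001 ≈ 202529.471 → 202529.
At 60 labels/s: frame 202529 → 00:56:15:29.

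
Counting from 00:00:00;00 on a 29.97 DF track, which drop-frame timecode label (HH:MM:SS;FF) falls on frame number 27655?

Ten DF minutes hold 17982 frames, so frame 27655 lies in block 1 (frames 17982–35963) with 9673 frames into that block.
The block's first minute is 1800 frames and the rest 1798 each; 9673 frames reaches minute 5, so 1 × 18 + 5 × 2 = 28 labels have been skipped so far.
Adding those back, label number 27655 + 28 = 27683 at 30 labels/s is 922 s + 23 f = 0 h 15 min 22 s frame 23, i.e. 00:15:22;23.

00:15:22;23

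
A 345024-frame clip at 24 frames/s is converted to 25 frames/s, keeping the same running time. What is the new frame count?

359400 frames

Target frames = source frames × (target rate / source rate) = 345024 × (25)/(24) = 345024 × 25/24 = 359400.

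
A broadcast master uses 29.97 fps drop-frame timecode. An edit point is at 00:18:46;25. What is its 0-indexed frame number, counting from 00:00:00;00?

33771

Complete 10-minute blocks: 1, each 17982 frames → 17982.
Remaining 8 whole minutes in the current block: 1800 + 7 × 1798 = 14386 frames.
Within the current minute: 46 × 30 + 25 − 2 = 1403 (labels ;00/;01 skipped at this minute). Total = 17982 + 14386 + 1403 = 33771.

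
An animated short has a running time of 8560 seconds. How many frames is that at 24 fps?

205440 frames

Frames = 8560 × 24 = 205440.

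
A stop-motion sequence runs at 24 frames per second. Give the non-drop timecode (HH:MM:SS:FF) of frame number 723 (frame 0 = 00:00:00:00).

723 ÷ 24 = 30 full seconds, remainder 3 frames.
30 s = 0 h 0 min 30 s.
Timecode: 00:00:30:03.

00:00:30:03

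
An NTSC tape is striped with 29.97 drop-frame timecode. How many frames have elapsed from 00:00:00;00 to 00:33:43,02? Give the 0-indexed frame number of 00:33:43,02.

60632

As if non-drop at 30 labels/s: (0 × 3600 + 33 × 60 + 43) × 30 + 2 = 60692.
Minute boundaries passed: 33; those not divisible by 10: 33 − 3 = 30; dropped labels = 2 × 30 = 60.
Actual frame index = 60692 − 60 = 60632.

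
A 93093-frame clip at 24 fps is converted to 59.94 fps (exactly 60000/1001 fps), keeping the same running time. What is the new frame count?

232500 frames

Target frames = source frames × (target rate / source rate) = 93093 × (60000/1001)/(24) = 93093 × 2500/1001 = 232500.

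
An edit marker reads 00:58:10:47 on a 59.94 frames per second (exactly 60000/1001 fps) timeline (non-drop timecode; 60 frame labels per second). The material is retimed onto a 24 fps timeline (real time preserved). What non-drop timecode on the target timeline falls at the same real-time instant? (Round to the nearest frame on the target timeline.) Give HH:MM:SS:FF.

00:58:14:07

Source frame index: (0×3600 + 58×60 + 10) × 60 + 47 = 209447.
Real time: 209447 / (60000/1001) = 209656447/60000 s.
Target frame: (209656447/60000) × (24) = 209656447/2500 ≈ 83862.579 → 83863.
At 24 labels/s: frame 83863 → 00:58:14:07.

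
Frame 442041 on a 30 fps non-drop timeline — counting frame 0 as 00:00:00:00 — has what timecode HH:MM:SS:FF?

04:05:34:21

442041 ÷ 30 = 14734 full seconds, remainder 21 frames.
14734 s = 4 h 5 min 34 s.
Timecode: 04:05:34:21.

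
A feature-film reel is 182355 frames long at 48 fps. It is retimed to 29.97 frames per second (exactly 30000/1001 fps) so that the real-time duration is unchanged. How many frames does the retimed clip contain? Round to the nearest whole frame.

113858 frames

Frames at target rate = 182355 × (30000/1001) / (48) = 113971875/1001 ≈ 113858.017.
Nearest whole frame: 113858.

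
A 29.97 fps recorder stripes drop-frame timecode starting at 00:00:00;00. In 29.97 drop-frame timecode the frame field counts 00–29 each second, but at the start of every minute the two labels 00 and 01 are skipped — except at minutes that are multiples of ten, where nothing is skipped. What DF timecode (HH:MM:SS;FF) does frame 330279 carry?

Ten DF minutes hold 17982 frames, so frame 330279 lies in block 18 (frames 323676–341657) with 6603 frames into that block.
The block's first minute is 1800 frames and the rest 1798 each; 6603 frames reaches minute 3, so 18 × 18 + 3 × 2 = 330 labels have been skipped so far.
Adding those back, label number 330279 + 330 = 330609 at 30 labels/s is 11020 s + 9 f = 3 h 3 min 40 s frame 9, i.e. 03:03:40;09.

03:03:40;09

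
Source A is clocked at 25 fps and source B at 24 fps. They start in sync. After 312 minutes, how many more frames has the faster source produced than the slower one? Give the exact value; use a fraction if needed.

312 min = 18720 s.
A emits 25 × 18720 = 468000 frames; B emits 24 × 18720 = 449280.
Difference = 18720 frames; B is behind A.

18720 frames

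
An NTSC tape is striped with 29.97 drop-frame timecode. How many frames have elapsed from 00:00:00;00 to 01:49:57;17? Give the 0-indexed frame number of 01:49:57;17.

197729

As if non-drop at 30 labels/s: (1 × 3600 + 49 × 60 + 57) × 30 + 17 = 197927.
Minute boundaries passed: 109; those not divisible by 10: 109 − 10 = 99; dropped labels = 2 × 99 = 198.
Actual frame index = 197927 − 198 = 197729.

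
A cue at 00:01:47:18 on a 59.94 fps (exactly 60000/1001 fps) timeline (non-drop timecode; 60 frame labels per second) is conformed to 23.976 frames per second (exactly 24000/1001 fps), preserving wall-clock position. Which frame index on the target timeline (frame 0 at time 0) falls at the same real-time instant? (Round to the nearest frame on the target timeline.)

frame 2575

Source frame index: (0×3600 + 1×60 + 47) × 60 + 18 = 6438.
Real time: 6438 / (60000/1001) = 1074073/10000 s.
Target frame: (1074073/10000) × (24000/1001) = 12876/5 ≈ 2575.200 → 2575.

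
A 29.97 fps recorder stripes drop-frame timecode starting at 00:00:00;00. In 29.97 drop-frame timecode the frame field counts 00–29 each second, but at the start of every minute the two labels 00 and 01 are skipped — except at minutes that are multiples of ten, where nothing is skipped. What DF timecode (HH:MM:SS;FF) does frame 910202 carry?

08:26:10;14

Ten DF minutes hold 17982 frames, so frame 910202 lies in block 50 (frames 899100–917081) with 11102 frames into that block.
The block's first minute is 1800 frames and the rest 1798 each; 11102 frames reaches minute 6, so 50 × 18 + 6 × 2 = 912 labels have been skipped so far.
Adding those back, label number 910202 + 912 = 911114 at 30 labels/s is 30370 s + 14 f = 8 h 26 min 10 s frame 14, i.e. 08:26:10;14.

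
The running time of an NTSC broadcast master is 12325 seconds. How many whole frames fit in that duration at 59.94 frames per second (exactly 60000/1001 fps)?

Frames = 12325 × 60000/1001 = 739500000/1001 ≈ 738761.2388.
Complete frames: 738761.

738761 frames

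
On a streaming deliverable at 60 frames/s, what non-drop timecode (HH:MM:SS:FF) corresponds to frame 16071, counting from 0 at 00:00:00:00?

00:04:27:51

16071 ÷ 60 = 267 full seconds, remainder 51 frames.
267 s = 0 h 4 min 27 s.
Timecode: 00:04:27:51.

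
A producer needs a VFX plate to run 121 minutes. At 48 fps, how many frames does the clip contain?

121 min = 7260 s.
Frames = 7260 × 48 = 348480.

348480 frames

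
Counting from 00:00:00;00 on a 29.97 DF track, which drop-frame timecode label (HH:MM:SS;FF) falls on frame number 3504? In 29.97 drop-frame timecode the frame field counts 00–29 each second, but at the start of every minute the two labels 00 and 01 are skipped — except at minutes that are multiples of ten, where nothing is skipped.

Ten DF minutes hold 17982 frames, so frame 3504 lies in block 0 (frames 0–17981) with 3504 frames into that block.
The block's first minute is 1800 frames and the rest 1798 each; 3504 frames reaches minute 1, so 0 × 18 + 1 × 2 = 2 labels have been skipped so far.
Adding those back, label number 3504 + 2 = 3506 at 30 labels/s is 116 s + 26 f = 0 h 1 min 56 s frame 26, i.e. 00:01:56;26.

00:01:56;26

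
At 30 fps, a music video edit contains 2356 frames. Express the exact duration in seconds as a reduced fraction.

1178/15 seconds

Running time = 2356 ÷ (30) = 2356 × 1/30 = 1178/15 s.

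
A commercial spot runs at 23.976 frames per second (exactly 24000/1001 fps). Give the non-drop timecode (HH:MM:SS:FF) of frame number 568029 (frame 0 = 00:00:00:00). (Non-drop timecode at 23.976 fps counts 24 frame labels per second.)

06:34:27:21

568029 ÷ 24 = 23667 full seconds, remainder 21 frames.
23667 s = 6 h 34 min 27 s.
Timecode: 06:34:27:21.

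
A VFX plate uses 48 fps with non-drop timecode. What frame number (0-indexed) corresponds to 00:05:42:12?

16428

Total seconds to the label: (0 × 3600 + 5 × 60 + 42) = 342.
Frame index = 342 × 48 + 12 = 16428.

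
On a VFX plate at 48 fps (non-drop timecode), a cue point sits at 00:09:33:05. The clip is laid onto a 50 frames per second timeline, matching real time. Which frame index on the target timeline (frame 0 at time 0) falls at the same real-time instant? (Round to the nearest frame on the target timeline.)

Source frame index: (0×3600 + 9×60 + 33) × 48 + 5 = 27509.
Real time: 27509 / (48) = 27509/48 s.
Target frame: (27509/48) × (50) = 687725/24 ≈ 28655.208 → 28655.

frame 28655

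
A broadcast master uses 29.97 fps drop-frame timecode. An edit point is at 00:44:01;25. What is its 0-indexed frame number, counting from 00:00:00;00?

As if non-drop at 30 labels/s: (0 × 3600 + 44 × 60 + 1) × 30 + 25 = 79255.
Minute boundaries passed: 44; those not divisible by 10: 44 − 4 = 40; dropped labels = 2 × 40 = 80.
Actual frame index = 79255 − 80 = 79175.

79175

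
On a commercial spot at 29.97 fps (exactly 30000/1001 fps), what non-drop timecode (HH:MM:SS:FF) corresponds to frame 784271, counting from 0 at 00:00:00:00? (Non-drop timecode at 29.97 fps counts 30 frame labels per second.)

784271 ÷ 30 = 26142 full seconds, remainder 11 frames.
26142 s = 7 h 15 min 42 s.
Timecode: 07:15:42:11.

07:15:42:11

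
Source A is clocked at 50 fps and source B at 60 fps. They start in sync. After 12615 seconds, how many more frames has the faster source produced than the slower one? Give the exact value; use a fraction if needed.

A emits 50 × 12615 = 630750 frames; B emits 60 × 12615 = 756900.
Difference = 126150 frames; B is ahead of A.

126150 frames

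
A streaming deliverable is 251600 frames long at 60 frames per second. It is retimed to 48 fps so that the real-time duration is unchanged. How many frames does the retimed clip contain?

Target frames = source frames × (target rate / source rate) = 251600 × (48)/(60) = 251600 × 4/5 = 201280.

201280 frames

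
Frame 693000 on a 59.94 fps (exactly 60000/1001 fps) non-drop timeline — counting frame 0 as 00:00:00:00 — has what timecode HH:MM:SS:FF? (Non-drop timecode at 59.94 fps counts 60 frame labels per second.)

03:12:30:00

693000 ÷ 60 = 11550 full seconds, remainder 0 frames.
11550 s = 3 h 12 min 30 s.
Timecode: 03:12:30:00.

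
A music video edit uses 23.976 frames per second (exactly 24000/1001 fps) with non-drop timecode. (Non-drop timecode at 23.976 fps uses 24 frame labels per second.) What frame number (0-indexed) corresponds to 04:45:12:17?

Total seconds to the label: (4 × 3600 + 45 × 60 + 12) = 17112.
Frame index = 17112 × 24 + 17 = 410705.

410705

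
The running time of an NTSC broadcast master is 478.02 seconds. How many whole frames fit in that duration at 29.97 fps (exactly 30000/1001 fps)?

Frames = 478.02 × 30000/1001 = 14340600/1001 ≈ 14326.2737.
Complete frames: 14326.

14326 frames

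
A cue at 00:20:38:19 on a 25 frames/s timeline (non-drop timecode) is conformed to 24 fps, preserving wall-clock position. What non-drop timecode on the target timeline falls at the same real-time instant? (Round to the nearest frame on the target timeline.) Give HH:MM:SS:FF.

00:20:38:18

Source frame index: (0×3600 + 20×60 + 38) × 25 + 19 = 30969.
Real time: 30969 / (25) = 30969/25 s.
Target frame: (30969/25) × (24) = 743256/25 ≈ 29730.240 → 29730.
At 24 labels/s: frame 29730 → 00:20:38:18.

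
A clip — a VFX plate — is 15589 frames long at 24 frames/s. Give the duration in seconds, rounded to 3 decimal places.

Running time = 15589 × 1/24 = 15589/24 s ≈ 649.542 s.

649.542 seconds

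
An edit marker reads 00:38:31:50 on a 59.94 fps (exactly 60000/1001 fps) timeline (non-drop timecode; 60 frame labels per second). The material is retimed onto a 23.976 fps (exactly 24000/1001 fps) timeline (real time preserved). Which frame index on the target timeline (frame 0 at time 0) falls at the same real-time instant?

Source frame index: (0×3600 + 38×60 + 31) × 60 + 50 = 138710.
Real time: 138710 / (60000/1001) = 13884871/6000 s.
Target frame: (13884871/6000) × (24000/1001) = 55484.

frame 55484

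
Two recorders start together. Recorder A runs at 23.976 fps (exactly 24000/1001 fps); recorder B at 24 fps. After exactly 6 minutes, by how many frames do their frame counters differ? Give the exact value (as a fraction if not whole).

8640/1001 frames

6 min = 360 s.
A emits 24000/1001 × 360 = 8640000/1001 frames; B emits 24 × 360 = 8640.
Difference = 8640/1001 frames (≈ 8.6314); B is ahead of A.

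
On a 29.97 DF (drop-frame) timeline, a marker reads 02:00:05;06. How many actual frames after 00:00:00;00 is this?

Complete 10-minute blocks: 12, each 17982 frames → 215784.
Remaining 0 whole minutes in the current block: 0 frames.
Within the current minute: 5 × 30 + 6 = 156. Total = 215784 + 0 + 156 = 215940.

215940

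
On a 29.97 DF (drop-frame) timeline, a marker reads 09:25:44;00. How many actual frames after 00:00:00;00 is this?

1017302

Complete 10-minute blocks: 56, each 17982 frames → 1006992.
Remaining 5 whole minutes in the current block: 1800 + 4 × 1798 = 8992 frames.
Within the current minute: 44 × 30 + 0 − 2 = 1318 (labels ;00/;01 skipped at this minute). Total = 1006992 + 8992 + 1318 = 1017302.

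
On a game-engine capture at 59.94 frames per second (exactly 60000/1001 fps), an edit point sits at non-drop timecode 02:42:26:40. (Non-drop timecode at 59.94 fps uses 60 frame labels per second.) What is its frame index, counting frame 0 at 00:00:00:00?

584800

Total seconds to the label: (2 × 3600 + 42 × 60 + 26) = 9746.
Frame index = 9746 × 60 + 40 = 584800.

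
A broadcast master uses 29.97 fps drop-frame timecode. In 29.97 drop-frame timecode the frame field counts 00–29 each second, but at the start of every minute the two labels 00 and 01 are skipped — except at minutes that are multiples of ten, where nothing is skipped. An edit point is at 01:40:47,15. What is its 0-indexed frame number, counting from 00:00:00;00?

Complete 10-minute blocks: 10, each 17982 frames → 179820.
Remaining 0 whole minutes in the current block: 0 frames.
Within the current minute: 47 × 30 + 15 = 1425. Total = 179820 + 0 + 1425 = 181245.

181245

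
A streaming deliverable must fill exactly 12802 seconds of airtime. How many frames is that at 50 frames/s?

640100 frames

Frames = 12802 × 50 = 640100.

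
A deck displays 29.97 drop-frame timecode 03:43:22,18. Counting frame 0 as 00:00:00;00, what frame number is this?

Complete 10-minute blocks: 22, each 17982 frames → 395604.
Remaining 3 whole minutes in the current block: 1800 + 2 × 1798 = 5396 frames.
Within the current minute: 22 × 30 + 18 − 2 = 676 (labels ;00/;01 skipped at this minute). Total = 395604 + 5396 + 676 = 401676.

401676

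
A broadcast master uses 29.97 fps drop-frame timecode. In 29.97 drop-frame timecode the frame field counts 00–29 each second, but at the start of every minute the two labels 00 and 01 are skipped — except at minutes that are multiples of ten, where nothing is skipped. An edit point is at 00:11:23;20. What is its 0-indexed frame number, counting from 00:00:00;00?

As if non-drop at 30 labels/s: (0 × 3600 + 11 × 60 + 23) × 30 + 20 = 20510.
Minute boundaries passed: 11; those not divisible by 10: 11 − 1 = 10; dropped labels = 2 × 10 = 20.
Actual frame index = 20510 − 20 = 20490.

20490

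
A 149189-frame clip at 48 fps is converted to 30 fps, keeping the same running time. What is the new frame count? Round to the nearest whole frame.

93243 frames

Frames at target rate = 149189 × (30) / (48) = 745945/8 ≈ 93243.125.
Nearest whole frame: 93243.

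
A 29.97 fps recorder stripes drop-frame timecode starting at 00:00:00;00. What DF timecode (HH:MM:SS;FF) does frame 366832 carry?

Each 10-minute DF block holds 10 × 60 × 30 − 9 × 2 = 17982 frames. 366832 ÷ 17982 → 20 full blocks, remainder 7192.
Within the partial block the first minute is 1800 frames and each further minute 1798, so 3 further minute boundaries passed. Total skipped labels = 18 × 20 + 2 × 3 = 366.
Non-drop label index = 366832 + 366 = 367198; at 30 labels/s that is 03:23:59:28, i.e. DF 03:23:59;28.

03:23:59;28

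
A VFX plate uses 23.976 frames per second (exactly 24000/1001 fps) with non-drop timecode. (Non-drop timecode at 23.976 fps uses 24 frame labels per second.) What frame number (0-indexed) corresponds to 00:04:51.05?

Total seconds to the label: (0 × 3600 + 4 × 60 + 51) = 291.
Frame index = 291 × 24 + 5 = 6989.

6989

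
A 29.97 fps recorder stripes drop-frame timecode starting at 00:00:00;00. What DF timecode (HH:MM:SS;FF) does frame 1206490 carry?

11:10:56;16

Each 10-minute DF block holds 10 × 60 × 30 − 9 × 2 = 17982 frames. 1206490 ÷ 17982 → 67 full blocks, remainder 1696.
Within the partial block the first minute is 1800 frames and each further minute 1798, so 0 further minute boundaries passed. Total skipped labels = 18 × 67 + 2 × 0 = 1206.
Non-drop label index = 1206490 + 1206 = 1207696; at 30 labels/s that is 11:10:56:16, i.e. DF 11:10:56;16.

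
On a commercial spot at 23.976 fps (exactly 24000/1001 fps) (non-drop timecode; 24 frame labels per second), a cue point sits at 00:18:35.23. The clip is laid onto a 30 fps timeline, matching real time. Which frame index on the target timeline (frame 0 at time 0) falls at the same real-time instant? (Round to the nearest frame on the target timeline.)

Source frame index: (0×3600 + 18×60 + 35) × 24 + 23 = 26783.
Real time: 26783 / (24000/1001) = 26809783/24000 s.
Target frame: (26809783/24000) × (30) = 26809783/800 ≈ 33512.229 → 33512.

frame 33512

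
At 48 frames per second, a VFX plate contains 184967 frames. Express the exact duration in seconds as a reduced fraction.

Running time = 184967 ÷ (48) = 184967 × 1/48 = 184967/48 s.

184967/48 seconds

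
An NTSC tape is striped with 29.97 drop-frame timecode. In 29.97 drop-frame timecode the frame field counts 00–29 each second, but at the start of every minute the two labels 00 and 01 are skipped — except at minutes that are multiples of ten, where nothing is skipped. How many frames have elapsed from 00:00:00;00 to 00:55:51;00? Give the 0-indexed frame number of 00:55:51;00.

As if non-drop at 30 labels/s: (0 × 3600 + 55 × 60 + 51) × 30 + 0 = 100530.
Minute boundaries passed: 55; those not divisible by 10: 55 − 5 = 50; dropped labels = 2 × 50 = 100.
Actual frame index = 100530 − 100 = 100430.

100430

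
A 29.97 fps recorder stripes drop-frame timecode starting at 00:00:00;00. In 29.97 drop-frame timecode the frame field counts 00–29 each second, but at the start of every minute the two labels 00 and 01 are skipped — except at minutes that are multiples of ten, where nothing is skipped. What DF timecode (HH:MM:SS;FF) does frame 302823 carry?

02:48:24;07

Each 10-minute DF block holds 10 × 60 × 30 − 9 × 2 = 17982 frames. 302823 ÷ 17982 → 16 full blocks, remainder 15111.
Within the partial block the first minute is 1800 frames and each further minute 1798, so 8 further minute boundaries passed. Total skipped labels = 18 × 16 + 2 × 8 = 304.
Non-drop label index = 302823 + 304 = 303127; at 30 labels/s that is 02:48:24:07, i.e. DF 02:48:24;07.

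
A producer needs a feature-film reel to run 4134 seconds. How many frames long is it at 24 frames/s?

99216 frames

Frames = 4134 × 24 = 99216.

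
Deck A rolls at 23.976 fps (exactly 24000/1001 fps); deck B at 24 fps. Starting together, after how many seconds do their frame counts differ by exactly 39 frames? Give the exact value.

The gap grows by |24 − 24000/1001| = 24/1001 frames per second.
Time for a 39-frame gap: 39 ÷ (24/1001) = 1626.625 s.

1626.625 seconds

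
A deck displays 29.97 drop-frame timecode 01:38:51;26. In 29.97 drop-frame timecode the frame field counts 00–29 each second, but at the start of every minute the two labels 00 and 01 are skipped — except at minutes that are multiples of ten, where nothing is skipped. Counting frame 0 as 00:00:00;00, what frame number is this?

As if non-drop at 30 labels/s: (1 × 3600 + 38 × 60 + 51) × 30 + 26 = 177956.
Minute boundaries passed: 98; those not divisible by 10: 98 − 9 = 89; dropped labels = 2 × 89 = 178.
Actual frame index = 177956 − 178 = 177778.

177778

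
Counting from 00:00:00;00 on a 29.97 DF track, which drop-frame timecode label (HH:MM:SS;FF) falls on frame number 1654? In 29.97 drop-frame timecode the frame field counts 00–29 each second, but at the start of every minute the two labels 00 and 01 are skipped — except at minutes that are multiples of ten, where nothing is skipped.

Each 10-minute DF block holds 10 × 60 × 30 − 9 × 2 = 17982 frames. 1654 ÷ 17982 → 0 full blocks, remainder 1654.
Within the partial block the first minute is 1800 frames and each further minute 1798, so 0 further minute boundaries passed. Total skipped labels = 18 × 0 + 2 × 0 = 0.
Non-drop label index = 1654 + 0 = 1654; at 30 labels/s that is 00:00:55:04, i.e. DF 00:00:55;04.

00:00:55;04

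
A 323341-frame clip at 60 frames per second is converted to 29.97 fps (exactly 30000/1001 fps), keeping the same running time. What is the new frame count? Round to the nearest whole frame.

Frames at target rate = 323341 × (30000/1001) / (60) = 161670500/1001 ≈ 161508.991.
Nearest whole frame: 161509.

161509 frames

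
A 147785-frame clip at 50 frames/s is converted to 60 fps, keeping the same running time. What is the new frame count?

Target frames = source frames × (target rate / source rate) = 147785 × (60)/(50) = 147785 × 6/5 = 177342.

177342 frames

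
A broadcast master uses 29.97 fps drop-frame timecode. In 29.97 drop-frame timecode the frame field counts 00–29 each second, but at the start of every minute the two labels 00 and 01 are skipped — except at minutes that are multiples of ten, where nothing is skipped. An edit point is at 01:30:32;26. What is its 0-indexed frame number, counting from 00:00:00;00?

As if non-drop at 30 labels/s: (1 × 3600 + 30 × 60 + 32) × 30 + 26 = 162986.
Minute boundaries passed: 90; those not divisible by 10: 90 − 9 = 81; dropped labels = 2 × 81 = 162.
Actual frame index = 162986 − 162 = 162824.

162824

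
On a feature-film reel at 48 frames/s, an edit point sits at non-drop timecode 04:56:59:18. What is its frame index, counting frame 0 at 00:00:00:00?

855330

Total seconds to the label: (4 × 3600 + 56 × 60 + 59) = 17819.
Frame index = 17819 × 48 + 18 = 855330.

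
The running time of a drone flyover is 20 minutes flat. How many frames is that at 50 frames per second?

20 min = 1200 s.
Frames = 1200 × 50 = 60000.

60000 frames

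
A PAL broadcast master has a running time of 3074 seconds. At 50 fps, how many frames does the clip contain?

153700 frames

Frames = 3074 × 50 = 153700.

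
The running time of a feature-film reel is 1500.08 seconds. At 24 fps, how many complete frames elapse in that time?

Frames = 1500.08 × 24 = 900048/25 ≈ 36001.9200.
Complete frames: 36001.

36001 frames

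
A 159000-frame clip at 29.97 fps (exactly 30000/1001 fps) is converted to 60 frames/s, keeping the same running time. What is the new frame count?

318318 frames

Target frames = source frames × (target rate / source rate) = 159000 × (60)/(30000/1001) = 159000 × 1001/500 = 318318.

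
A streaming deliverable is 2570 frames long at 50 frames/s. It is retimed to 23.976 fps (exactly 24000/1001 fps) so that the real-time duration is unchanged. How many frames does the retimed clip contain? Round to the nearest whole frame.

1232 frames

Frames at target rate = 2570 × (24000/1001) / (50) = 1233600/1001 ≈ 1232.368.
Nearest whole frame: 1232.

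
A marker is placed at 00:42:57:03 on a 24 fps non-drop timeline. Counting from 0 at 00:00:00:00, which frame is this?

Total seconds to the label: (0 × 3600 + 42 × 60 + 57) = 2577.
Frame index = 2577 × 24 + 3 = 61851.

61851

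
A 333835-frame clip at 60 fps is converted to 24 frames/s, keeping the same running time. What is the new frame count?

Target frames = source frames × (target rate / source rate) = 333835 × (24)/(60) = 333835 × 2/5 = 133534.

133534 frames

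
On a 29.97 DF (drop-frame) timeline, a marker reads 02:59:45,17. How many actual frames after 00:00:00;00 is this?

As if non-drop at 30 labels/s: (2 × 3600 + 59 × 60 + 45) × 30 + 17 = 323567.
Minute boundaries passed: 179; those not divisible by 10: 179 − 17 = 162; dropped labels = 2 × 162 = 324.
Actual frame index = 323567 − 324 = 323243.

323243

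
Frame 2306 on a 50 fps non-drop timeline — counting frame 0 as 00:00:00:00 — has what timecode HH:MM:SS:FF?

2306 ÷ 50 = 46 full seconds, remainder 6 frames.
46 s = 0 h 0 min 46 s.
Timecode: 00:00:46:06.

00:00:46:06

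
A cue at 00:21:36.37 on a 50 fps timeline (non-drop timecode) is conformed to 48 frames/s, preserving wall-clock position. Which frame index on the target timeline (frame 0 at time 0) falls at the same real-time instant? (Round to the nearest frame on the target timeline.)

Source frame index: (0×3600 + 21×60 + 36) × 50 + 37 = 64837.
Real time: 64837 / (50) = 64837/50 s.
Target frame: (64837/50) × (48) = 1556088/25 ≈ 62243.520 → 62244.

frame 62244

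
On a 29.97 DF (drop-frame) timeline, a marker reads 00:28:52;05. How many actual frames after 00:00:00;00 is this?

51913

As if non-drop at 30 labels/s: (0 × 3600 + 28 × 60 + 52) × 30 + 5 = 51965.
Minute boundaries passed: 28; those not divisible by 10: 28 − 2 = 26; dropped labels = 2 × 26 = 52.
Actual frame index = 51965 − 52 = 51913.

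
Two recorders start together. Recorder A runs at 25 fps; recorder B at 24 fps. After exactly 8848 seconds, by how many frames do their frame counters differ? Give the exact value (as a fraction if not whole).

8848 frames

A emits 25 × 8848 = 221200 frames; B emits 24 × 8848 = 212352.
Difference = 8848 frames; B is behind A.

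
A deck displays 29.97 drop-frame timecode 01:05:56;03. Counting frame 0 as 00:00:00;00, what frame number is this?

118565

As if non-drop at 30 labels/s: (1 × 3600 + 5 × 60 + 56) × 30 + 3 = 118683.
Minute boundaries passed: 65; those not divisible by 10: 65 − 6 = 59; dropped labels = 2 × 59 = 118.
Actual frame index = 118683 − 118 = 118565.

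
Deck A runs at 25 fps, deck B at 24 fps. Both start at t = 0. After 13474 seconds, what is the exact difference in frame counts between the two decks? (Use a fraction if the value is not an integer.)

A emits 25 × 13474 = 336850 frames; B emits 24 × 13474 = 323376.
Difference = 13474 frames; B is behind A.

13474 frames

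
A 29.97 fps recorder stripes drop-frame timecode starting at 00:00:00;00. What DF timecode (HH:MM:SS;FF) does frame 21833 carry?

00:12:08;15

Each 10-minute DF block holds 10 × 60 × 30 − 9 × 2 = 17982 frames. 21833 ÷ 17982 → 1 full block, remainder 3851.
Within the partial block the first minute is 1800 frames and each further minute 1798, so 2 further minute boundaries passed. Total skipped labels = 18 × 1 + 2 × 2 = 22.
Non-drop label index = 21833 + 22 = 21855; at 30 labels/s that is 00:12:08:15, i.e. DF 00:12:08;15.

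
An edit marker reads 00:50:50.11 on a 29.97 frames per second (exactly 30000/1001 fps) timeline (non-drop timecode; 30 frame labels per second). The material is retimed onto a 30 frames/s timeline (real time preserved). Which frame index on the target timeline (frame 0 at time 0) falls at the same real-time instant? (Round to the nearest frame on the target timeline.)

Source frame index: (0×3600 + 50×60 + 50) × 30 + 11 = 91511.
Real time: 91511 / (30000/1001) = 91602511/30000 s.
Target frame: (91602511/30000) × (30) = 91602511/1000 ≈ 91602.511 → 91603.

frame 91603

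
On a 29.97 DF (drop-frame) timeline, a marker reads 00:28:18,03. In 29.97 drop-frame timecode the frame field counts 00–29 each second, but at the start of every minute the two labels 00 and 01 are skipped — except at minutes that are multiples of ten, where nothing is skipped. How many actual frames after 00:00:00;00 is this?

50891

As if non-drop at 30 labels/s: (0 × 3600 + 28 × 60 + 18) × 30 + 3 = 50943.
Minute boundaries passed: 28; those not divisible by 10: 28 − 2 = 26; dropped labels = 2 × 26 = 52.
Actual frame index = 50943 − 52 = 50891.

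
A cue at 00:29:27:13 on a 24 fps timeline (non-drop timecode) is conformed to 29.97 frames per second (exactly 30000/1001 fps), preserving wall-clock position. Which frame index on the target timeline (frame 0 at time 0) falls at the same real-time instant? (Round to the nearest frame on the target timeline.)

Source frame index: (0×3600 + 29×60 + 27) × 24 + 13 = 42421.
Real time: 42421 / (24) = 42421/24 s.
Target frame: (42421/24) × (30000/1001) = 53026250/1001 ≈ 52973.277 → 52973.

frame 52973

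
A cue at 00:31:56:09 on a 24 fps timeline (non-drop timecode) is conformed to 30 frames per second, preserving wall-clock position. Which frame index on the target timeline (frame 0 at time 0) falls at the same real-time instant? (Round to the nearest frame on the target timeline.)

Source frame index: (0×3600 + 31×60 + 56) × 24 + 9 = 45993.
Real time: 45993 / (24) = 15331/8 s.
Target frame: (15331/8) × (30) = 229965/4 ≈ 57491.250 → 57491.

frame 57491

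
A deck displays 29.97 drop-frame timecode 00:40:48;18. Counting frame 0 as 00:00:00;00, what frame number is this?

73386

Complete 10-minute blocks: 4, each 17982 frames → 71928.
Remaining 0 whole minutes in the current block: 0 frames.
Within the current minute: 48 × 30 + 18 = 1458. Total = 71928 + 0 + 1458 = 73386.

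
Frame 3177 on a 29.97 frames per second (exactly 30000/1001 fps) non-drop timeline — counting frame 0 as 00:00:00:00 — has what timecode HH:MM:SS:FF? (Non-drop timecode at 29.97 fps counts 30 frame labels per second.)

3177 ÷ 30 = 105 full seconds, remainder 27 frames.
105 s = 0 h 1 min 45 s.
Timecode: 00:01:45:27.

00:01:45:27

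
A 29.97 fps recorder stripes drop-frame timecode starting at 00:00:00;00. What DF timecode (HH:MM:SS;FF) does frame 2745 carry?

Each 10-minute DF block holds 10 × 60 × 30 − 9 × 2 = 17982 frames. 2745 ÷ 17982 → 0 full blocks, remainder 2745.
Within the partial block the first minute is 1800 frames and each further minute 1798, so 1 further minute boundary passed. Total skipped labels = 18 × 0 + 2 × 1 = 2.
Non-drop label index = 2745 + 2 = 2747; at 30 labels/s that is 00:01:31:17, i.e. DF 00:01:31;17.

00:01:31;17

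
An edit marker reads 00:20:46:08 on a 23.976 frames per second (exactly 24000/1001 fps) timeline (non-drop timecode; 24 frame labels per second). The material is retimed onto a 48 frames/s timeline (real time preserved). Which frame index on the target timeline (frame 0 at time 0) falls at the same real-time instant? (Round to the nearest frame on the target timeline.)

frame 59884

Source frame index: (0×3600 + 20×60 + 46) × 24 + 8 = 29912.
Real time: 29912 / (24000/1001) = 3742739/3000 s.
Target frame: (3742739/3000) × (48) = 7485478/125 ≈ 59883.824 → 59884.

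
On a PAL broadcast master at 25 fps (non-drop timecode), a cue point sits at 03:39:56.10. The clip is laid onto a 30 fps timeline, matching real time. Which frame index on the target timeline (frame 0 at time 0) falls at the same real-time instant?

Source frame index: (3×3600 + 39×60 + 56) × 25 + 10 = 329910.
Real time: 329910 / (25) = 65982/5 s.
Target frame: (65982/5) × (30) = 395892.

frame 395892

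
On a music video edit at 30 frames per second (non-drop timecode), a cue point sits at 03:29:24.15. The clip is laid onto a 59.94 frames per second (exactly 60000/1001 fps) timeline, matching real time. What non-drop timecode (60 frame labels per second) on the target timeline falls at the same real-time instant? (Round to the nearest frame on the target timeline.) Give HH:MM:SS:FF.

03:29:11:57

Source frame index: (3×3600 + 29×60 + 24) × 30 + 15 = 376935.
Real time: 376935 / (30) = 25129/2 s.
Target frame: (25129/2) × (60000/1001) = 57990000/77 ≈ 753116.883 → 753117.
At 60 labels/s: frame 753117 → 03:29:11:57.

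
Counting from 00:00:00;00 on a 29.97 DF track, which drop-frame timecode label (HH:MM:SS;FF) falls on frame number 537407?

Each 10-minute DF block holds 10 × 60 × 30 − 9 × 2 = 17982 frames. 537407 ÷ 17982 → 29 full blocks, remainder 15929.
Within the partial block the first minute is 1800 frames and each further minute 1798, so 8 further minute boundaries passed. Total skipped labels = 18 × 29 + 2 × 8 = 538.
Non-drop label index = 537407 + 538 = 537945; at 30 labels/s that is 04:58:51:15, i.e. DF 04:58:51;15.

04:58:51;15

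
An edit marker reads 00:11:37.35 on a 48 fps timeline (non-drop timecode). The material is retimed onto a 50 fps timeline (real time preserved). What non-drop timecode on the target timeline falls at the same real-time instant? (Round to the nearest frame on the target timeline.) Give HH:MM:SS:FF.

Source frame index: (0×3600 + 11×60 + 37) × 48 + 35 = 33491.
Real time: 33491 / (48) = 33491/48 s.
Target frame: (33491/48) × (50) = 837275/24 ≈ 34886.458 → 34886.
At 50 labels/s: frame 34886 → 00:11:37:36.

00:11:37:36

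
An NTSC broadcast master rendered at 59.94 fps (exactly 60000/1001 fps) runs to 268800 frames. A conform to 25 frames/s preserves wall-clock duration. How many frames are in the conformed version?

112112 frames

Target frames = source frames × (target rate / source rate) = 268800 × (25)/(60000/1001) = 268800 × 1001/2400 = 112112.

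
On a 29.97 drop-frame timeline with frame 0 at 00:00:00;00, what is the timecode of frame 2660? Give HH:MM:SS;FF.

Ten DF minutes hold 17982 frames, so frame 2660 lies in block 0 (frames 0–17981) with 2660 frames into that block.
The block's first minute is 1800 frames and the rest 1798 each; 2660 frames reaches minute 1, so 0 × 18 + 1 × 2 = 2 labels have been skipped so far.
Adding those back, label number 2660 + 2 = 2662 at 30 labels/s is 88 s + 22 f = 0 h 1 min 28 s frame 22, i.e. 00:01:28;22.

00:01:28;22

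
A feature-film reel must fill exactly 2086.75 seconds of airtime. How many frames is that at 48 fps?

100164 frames

Frames = 2086.75 × 48 = 100164.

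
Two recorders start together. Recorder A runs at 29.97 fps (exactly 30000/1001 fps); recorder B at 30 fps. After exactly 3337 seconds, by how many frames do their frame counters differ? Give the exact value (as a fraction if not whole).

A emits 30000/1001 × 3337 = 100110000/1001 frames; B emits 30 × 3337 = 100110.
Difference = 100110/1001 frames (≈ 100.0100); B is ahead of A.

100110/1001 frames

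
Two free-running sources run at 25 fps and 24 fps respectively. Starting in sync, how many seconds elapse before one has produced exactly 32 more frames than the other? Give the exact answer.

The gap grows by |24 − 25| = 1 frame per second.
Time for a 32-frame gap: 32 ÷ (1) = 32 s.

32 seconds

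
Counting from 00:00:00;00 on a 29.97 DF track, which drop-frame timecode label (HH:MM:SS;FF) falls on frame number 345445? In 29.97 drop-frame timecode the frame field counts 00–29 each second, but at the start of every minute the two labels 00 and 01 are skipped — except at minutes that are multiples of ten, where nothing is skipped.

Ten DF minutes hold 17982 frames, so frame 345445 lies in block 19 (frames 341658–359639) with 3787 frames into that block.
The block's first minute is 1800 frames and the rest 1798 each; 3787 frames reaches minute 2, so 19 × 18 + 2 × 2 = 346 labels have been skipped so far.
Adding those back, label number 345445 + 346 = 345791 at 30 labels/s is 11526 s + 11 f = 3 h 12 min 6 s frame 11, i.e. 03:12:06;11.

03:12:06;11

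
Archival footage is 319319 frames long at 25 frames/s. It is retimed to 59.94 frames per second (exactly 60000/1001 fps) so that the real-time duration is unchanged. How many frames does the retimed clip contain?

Target frames = source frames × (target rate / source rate) = 319319 × (60000/1001)/(25) = 319319 × 2400/1001 = 765600.

765600 frames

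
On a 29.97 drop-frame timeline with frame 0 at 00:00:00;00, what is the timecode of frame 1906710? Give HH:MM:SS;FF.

Each 10-minute DF block holds 10 × 60 × 30 − 9 × 2 = 17982 frames. 1906710 ÷ 17982 → 106 full blocks, remainder 618.
Within the partial block the first minute is 1800 frames and each further minute 1798, so 0 further minute boundaries passed. Total skipped labels = 18 × 106 + 2 × 0 = 1908.
Non-drop label index = 1906710 + 1908 = 1908618; at 30 labels/s that is 17:40:20:18, i.e. DF 17:40:20;18.

17:40:20;18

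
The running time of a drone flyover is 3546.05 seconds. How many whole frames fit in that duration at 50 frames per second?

Frames = 3546.05 × 50 = 354605/2 ≈ 177302.5000.
Complete frames: 177302.

177302 frames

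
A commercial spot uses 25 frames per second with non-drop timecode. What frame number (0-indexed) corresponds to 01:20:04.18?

Total seconds to the label: (1 × 3600 + 20 × 60 + 4) = 4804.
Frame index = 4804 × 25 + 18 = 120118.

frame 120118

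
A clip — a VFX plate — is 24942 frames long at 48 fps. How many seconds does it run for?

519.625 seconds

Running time = 24942 / (48) = 519.625 s.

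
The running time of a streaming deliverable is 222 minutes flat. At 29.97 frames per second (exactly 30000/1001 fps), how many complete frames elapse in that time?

222 min = 13320 s.
Frames = 13320 × 30000/1001 = 399600000/1001 ≈ 399200.7992.
Complete frames: 399200.

399200 frames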